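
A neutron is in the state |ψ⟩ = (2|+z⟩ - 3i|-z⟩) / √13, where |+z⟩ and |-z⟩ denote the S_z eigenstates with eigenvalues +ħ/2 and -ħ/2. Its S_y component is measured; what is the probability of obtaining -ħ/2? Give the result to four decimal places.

|-y⟩ = (|+z⟩ - i|-z⟩)/√2, so ⟨-y|ψ⟩ = (5) / (√2·√13).
P = |5|² / 26 = 25/26.

0.9615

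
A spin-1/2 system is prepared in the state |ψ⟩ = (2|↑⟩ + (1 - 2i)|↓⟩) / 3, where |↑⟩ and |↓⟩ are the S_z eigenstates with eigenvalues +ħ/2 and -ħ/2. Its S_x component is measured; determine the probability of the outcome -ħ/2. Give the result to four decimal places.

0.2778

|-x⟩ = (|↑⟩ - |↓⟩)/√2, so ⟨-x|ψ⟩ = (1 + 2i) / (√2·3).
P = |1 + 2i|² / 18 = 5/18.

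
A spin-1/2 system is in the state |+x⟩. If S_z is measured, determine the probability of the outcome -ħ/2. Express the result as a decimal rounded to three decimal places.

In the S_z basis, |+x⟩ = (|↑⟩ + |↓⟩)/√2 and |-z⟩ = |↓⟩.
|⟨-z|+x⟩|² = 1/2.

0.500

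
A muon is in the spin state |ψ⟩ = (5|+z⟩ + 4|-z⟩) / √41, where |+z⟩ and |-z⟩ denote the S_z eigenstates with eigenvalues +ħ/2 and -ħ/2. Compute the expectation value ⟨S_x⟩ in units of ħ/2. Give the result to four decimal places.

0.9756

⟨σ_x⟩ = 2 Re(a* b)/(|a|²+|b|²) with a = 5, b = 4.
a* b = 20, so ⟨σ_x⟩ = 40/41.
⟨S_x⟩ = (ħ/2)·⟨σ_x⟩.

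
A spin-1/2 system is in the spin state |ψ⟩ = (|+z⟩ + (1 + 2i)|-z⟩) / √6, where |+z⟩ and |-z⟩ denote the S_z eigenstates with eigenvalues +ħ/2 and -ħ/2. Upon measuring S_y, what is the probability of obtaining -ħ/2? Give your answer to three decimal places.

|-y⟩ = (|+z⟩ - i|-z⟩)/√2, so ⟨-y|ψ⟩ = (-1 + i) / (√2·√6).
P = |-1 + i|² / 12 = 2/12.

0.167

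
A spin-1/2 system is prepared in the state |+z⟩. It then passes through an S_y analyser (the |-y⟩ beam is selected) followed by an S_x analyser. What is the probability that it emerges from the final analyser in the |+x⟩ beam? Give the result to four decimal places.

0.2500

First analyser (S_y): from |+z⟩, P(|-y⟩) = 1/2.
After stage 1 the state is |-y⟩; P(|+x⟩) = |⟨+x|-y⟩|² = 1/2.
Joint probability = 1/2 × 1/2 = 0.2500.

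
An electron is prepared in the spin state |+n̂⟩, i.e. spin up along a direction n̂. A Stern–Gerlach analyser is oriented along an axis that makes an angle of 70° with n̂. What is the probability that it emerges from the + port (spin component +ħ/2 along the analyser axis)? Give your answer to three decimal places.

For spin-½, the probability of finding spin-up along an axis at angle θ to the initial spin direction is cos²(θ/2); spin-down is sin²(θ/2).
θ = 70°, so P = cos²(35°) ≈ 0.671.

0.671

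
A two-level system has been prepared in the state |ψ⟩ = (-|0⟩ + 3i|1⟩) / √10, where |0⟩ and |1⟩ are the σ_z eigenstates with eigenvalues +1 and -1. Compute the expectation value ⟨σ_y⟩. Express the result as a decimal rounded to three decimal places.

-0.600

⟨σ_y⟩ = 2 Im(a* b)/(|a|²+|b|²) with a = -1, b = 3i.
a* b = -3i, so ⟨σ_y⟩ = -6/10.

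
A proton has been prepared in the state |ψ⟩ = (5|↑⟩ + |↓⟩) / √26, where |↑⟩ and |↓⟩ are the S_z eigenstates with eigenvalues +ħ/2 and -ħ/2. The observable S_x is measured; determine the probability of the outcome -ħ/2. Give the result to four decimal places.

0.3077

|-x⟩ = (|↑⟩ - |↓⟩)/√2, so ⟨-x|ψ⟩ = (4) / (√2·√26).
P = |4|² / 52 = 16/52.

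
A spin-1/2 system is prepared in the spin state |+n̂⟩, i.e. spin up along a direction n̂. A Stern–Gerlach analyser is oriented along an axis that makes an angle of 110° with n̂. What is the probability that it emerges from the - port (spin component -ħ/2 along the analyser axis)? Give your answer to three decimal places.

0.671

For spin-½, the probability of finding spin-up along an axis at angle θ to the initial spin direction is cos²(θ/2); spin-down is sin²(θ/2).
θ = 110°, so P = sin²(55°) ≈ 0.671.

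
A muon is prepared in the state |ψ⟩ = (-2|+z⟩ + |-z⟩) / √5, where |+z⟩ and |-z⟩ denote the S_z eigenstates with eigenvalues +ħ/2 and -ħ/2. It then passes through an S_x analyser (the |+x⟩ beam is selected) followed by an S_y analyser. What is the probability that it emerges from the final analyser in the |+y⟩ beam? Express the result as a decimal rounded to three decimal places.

0.050

First analyser (S_x): P(|+x⟩) = |⟨+x|ψ⟩|² = 1/10.
After stage 1 the state is |+x⟩; P(|+y⟩) = |⟨+y|+x⟩|² = 1/2.
Joint probability = 1/10 × 1/2 = 0.050.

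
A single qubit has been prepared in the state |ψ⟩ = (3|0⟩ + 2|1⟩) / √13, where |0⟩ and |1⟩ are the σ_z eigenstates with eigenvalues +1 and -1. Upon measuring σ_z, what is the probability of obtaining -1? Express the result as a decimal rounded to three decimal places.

0.308

The -1 outcome corresponds to |1⟩. Its amplitude in |ψ⟩ is 2/√13.
P = |2|² / 13 = 4/13.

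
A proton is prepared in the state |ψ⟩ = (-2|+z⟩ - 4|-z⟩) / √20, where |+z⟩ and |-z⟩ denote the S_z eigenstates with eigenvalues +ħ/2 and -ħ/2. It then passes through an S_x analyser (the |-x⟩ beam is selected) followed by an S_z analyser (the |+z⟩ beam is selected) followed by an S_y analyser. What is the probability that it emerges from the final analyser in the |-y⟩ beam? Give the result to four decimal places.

0.0250

First analyser (S_x): P(|-x⟩) = |⟨-x|ψ⟩|² = 4/40.
After stage 1 the state is |-x⟩; P(|+z⟩) = |⟨+z|-x⟩|² = 1/2.
After stage 2 the state is |+z⟩; P(|-y⟩) = |⟨-y|+z⟩|² = 1/2.
Joint probability = 4/40 × 1/2 × 1/2 = 0.0250.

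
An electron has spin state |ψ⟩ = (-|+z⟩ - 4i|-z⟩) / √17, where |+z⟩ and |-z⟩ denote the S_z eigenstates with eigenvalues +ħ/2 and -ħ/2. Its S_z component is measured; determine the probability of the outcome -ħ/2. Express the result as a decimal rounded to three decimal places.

The -ħ/2 outcome corresponds to |-z⟩. Its amplitude in |ψ⟩ is -4i/√17.
P = |-4i|² / 17 = 16/17.

0.941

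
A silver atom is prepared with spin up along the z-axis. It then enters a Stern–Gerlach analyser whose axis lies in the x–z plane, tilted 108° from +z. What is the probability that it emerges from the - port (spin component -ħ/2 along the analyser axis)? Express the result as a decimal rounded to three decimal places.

For spin-½, the probability of finding spin-up along an axis at angle θ to the initial spin direction is cos²(θ/2); spin-down is sin²(θ/2).
θ = 108°, so P = sin²(54°) ≈ 0.655.

0.655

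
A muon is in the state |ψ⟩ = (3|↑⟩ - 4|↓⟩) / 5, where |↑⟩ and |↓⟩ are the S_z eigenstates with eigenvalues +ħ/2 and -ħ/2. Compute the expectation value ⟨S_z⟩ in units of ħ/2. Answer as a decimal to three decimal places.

⟨σ_z⟩ = |a|² - |b|² divided by |a|²+|b|², with a, b the |↑⟩, |↓⟩ amplitudes.
= (9 - 16)/25 = -7/25.
⟨S_z⟩ = (ħ/2)·⟨σ_z⟩.

-0.280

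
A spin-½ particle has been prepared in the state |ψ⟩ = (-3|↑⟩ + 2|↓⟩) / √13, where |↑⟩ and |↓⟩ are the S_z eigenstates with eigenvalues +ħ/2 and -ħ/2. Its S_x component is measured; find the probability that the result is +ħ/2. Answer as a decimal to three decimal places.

0.038

|+x⟩ = (|↑⟩ + |↓⟩)/√2, so ⟨+x|ψ⟩ = (-1) / (√2·√13).
P = |-1|² / 26 = 1/26.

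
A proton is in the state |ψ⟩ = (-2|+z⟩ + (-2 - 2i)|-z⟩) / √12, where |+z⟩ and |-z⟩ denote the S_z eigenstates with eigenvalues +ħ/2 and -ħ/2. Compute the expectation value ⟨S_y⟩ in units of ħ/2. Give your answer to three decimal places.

⟨σ_y⟩ = 2 Im(a* b)/(|a|²+|b|²) with a = -2, b = (-2 - 2i).
a* b = (4 + 4i), so ⟨σ_y⟩ = 8/12.
⟨S_y⟩ = (ħ/2)·⟨σ_y⟩.

0.667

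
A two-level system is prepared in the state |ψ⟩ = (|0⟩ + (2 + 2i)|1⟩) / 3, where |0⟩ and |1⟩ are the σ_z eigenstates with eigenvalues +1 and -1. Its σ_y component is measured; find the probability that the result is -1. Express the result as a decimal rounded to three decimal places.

0.278

|-y⟩ = (|0⟩ - i|1⟩)/√2, so ⟨-y|ψ⟩ = (-1 + 2i) / (√2·3).
P = |-1 + 2i|² / 18 = 5/18.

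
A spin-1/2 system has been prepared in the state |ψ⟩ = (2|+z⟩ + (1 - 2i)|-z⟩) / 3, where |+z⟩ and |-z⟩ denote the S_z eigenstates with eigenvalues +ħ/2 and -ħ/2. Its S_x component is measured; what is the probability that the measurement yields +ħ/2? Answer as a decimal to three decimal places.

0.722

|+x⟩ = (|+z⟩ + |-z⟩)/√2, so ⟨+x|ψ⟩ = (3 - 2i) / (√2·3).
P = |3 - 2i|² / 18 = 13/18.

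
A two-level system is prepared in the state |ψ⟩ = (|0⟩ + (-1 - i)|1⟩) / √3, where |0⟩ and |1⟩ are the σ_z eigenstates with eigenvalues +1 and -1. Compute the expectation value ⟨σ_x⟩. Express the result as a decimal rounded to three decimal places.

-0.667

⟨σ_x⟩ = 2 Re(a* b)/(|a|²+|b|²) with a = 1, b = (-1 - i).
a* b = (-1 - i), so ⟨σ_x⟩ = -2/3.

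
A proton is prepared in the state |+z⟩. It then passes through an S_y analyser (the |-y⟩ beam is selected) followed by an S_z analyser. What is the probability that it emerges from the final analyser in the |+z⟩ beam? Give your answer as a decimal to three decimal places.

0.250

First analyser (S_y): from |+z⟩, P(|-y⟩) = 1/2.
After stage 1 the state is |-y⟩; P(|+z⟩) = |⟨+z|-y⟩|² = 1/2.
Joint probability = 1/2 × 1/2 = 0.250.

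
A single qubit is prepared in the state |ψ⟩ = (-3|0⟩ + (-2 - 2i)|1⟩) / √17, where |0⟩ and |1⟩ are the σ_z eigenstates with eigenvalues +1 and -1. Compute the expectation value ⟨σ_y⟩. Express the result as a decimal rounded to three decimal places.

⟨σ_y⟩ = 2 Im(a* b)/(|a|²+|b|²) with a = -3, b = (-2 - 2i).
a* b = (6 + 6i), so ⟨σ_y⟩ = 12/17.

0.706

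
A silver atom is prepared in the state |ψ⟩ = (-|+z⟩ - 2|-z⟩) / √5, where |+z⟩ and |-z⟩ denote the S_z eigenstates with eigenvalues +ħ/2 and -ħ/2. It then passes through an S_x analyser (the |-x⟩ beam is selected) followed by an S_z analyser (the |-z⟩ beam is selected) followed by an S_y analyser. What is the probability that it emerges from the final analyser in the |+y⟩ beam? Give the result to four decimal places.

First analyser (S_x): P(|-x⟩) = |⟨-x|ψ⟩|² = 1/10.
After stage 1 the state is |-x⟩; P(|-z⟩) = |⟨-z|-x⟩|² = 1/2.
After stage 2 the state is |-z⟩; P(|+y⟩) = |⟨+y|-z⟩|² = 1/2.
Joint probability = 1/10 × 1/2 × 1/2 = 0.0250.

0.0250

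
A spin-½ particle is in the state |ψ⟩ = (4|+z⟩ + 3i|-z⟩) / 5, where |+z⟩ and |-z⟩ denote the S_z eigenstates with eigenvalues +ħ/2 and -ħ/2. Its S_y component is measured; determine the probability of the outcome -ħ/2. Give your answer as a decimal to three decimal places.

|-y⟩ = (|+z⟩ - i|-z⟩)/√2, so ⟨-y|ψ⟩ = (1) / (√2·5).
P = |1|² / 50 = 1/50.

0.020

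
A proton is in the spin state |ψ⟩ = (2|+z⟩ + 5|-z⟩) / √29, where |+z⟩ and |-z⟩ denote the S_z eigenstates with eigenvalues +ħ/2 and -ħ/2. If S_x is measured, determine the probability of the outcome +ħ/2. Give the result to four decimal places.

0.8448

|+x⟩ = (|+z⟩ + |-z⟩)/√2, so ⟨+x|ψ⟩ = (7) / (√2·√29).
P = |7|² / 58 = 49/58.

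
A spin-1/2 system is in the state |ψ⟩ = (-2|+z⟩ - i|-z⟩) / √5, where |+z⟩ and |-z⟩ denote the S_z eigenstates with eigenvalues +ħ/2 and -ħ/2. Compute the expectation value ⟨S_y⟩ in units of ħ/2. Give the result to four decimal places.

0.8000

⟨σ_y⟩ = 2 Im(a* b)/(|a|²+|b|²) with a = -2, b = -i.
a* b = 2i, so ⟨σ_y⟩ = 4/5.
⟨S_y⟩ = (ħ/2)·⟨σ_y⟩.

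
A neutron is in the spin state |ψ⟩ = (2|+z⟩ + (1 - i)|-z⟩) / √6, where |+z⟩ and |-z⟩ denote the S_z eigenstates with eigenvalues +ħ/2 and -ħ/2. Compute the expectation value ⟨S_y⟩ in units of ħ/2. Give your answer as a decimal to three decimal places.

⟨σ_y⟩ = 2 Im(a* b)/(|a|²+|b|²) with a = 2, b = (1 - i).
a* b = (2 - 2i), so ⟨σ_y⟩ = -4/6.
⟨S_y⟩ = (ħ/2)·⟨σ_y⟩.

-0.667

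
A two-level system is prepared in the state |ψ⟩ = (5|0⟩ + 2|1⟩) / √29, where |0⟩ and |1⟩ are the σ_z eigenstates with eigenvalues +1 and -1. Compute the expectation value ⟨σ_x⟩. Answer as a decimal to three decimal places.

0.690

⟨σ_x⟩ = 2 Re(a* b)/(|a|²+|b|²) with a = 5, b = 2.
a* b = 10, so ⟨σ_x⟩ = 20/29.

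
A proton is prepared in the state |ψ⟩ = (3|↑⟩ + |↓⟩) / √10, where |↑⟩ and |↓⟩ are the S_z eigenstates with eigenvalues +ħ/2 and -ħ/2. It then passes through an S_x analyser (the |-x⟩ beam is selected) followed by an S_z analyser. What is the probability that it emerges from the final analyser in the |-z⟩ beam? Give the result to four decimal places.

0.1000

First analyser (S_x): P(|-x⟩) = |⟨-x|ψ⟩|² = 4/20.
After stage 1 the state is |-x⟩; P(|-z⟩) = |⟨-z|-x⟩|² = 1/2.
Joint probability = 4/20 × 1/2 = 0.1000.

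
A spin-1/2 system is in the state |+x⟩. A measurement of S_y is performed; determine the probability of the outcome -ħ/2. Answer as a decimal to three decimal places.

0.500

In the S_z basis, |+x⟩ = (|+z⟩ + |-z⟩)/√2 and |-y⟩ = (|+z⟩ - i|-z⟩)/√2.
|⟨-y|+x⟩|² = 1/2.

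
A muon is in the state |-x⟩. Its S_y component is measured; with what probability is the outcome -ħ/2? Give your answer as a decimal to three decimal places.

0.500

In the S_z basis, |-x⟩ = (|+z⟩ - |-z⟩)/√2 and |-y⟩ = (|+z⟩ - i|-z⟩)/√2.
|⟨-y|-x⟩|² = 1/2.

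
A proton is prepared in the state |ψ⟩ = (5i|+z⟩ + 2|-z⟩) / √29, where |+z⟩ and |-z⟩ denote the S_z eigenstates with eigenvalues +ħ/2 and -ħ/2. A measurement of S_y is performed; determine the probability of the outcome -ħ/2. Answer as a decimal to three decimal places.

|-y⟩ = (|+z⟩ - i|-z⟩)/√2, so ⟨-y|ψ⟩ = (7i) / (√2·√29).
P = |7i|² / 58 = 49/58.

0.845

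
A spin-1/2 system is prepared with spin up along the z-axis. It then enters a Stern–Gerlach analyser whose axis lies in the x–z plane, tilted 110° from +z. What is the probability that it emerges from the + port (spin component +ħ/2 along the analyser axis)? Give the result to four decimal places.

0.3290

For spin-½, the probability of finding spin-up along an axis at angle θ to the initial spin direction is cos²(θ/2); spin-down is sin²(θ/2).
θ = 110°, so P = cos²(55°) ≈ 0.3290.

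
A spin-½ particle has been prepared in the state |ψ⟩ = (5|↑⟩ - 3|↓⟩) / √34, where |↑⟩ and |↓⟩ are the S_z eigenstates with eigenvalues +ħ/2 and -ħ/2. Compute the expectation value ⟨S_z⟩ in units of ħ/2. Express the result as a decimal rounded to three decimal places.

⟨σ_z⟩ = |a|² - |b|² divided by |a|²+|b|², with a, b the |↑⟩, |↓⟩ amplitudes.
= (25 - 9)/34 = 16/34.
⟨S_z⟩ = (ħ/2)·⟨σ_z⟩.

0.471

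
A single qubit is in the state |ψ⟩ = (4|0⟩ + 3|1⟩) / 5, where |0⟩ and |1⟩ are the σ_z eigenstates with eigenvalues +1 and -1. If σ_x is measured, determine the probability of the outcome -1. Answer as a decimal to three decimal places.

|-x⟩ = (|0⟩ - |1⟩)/√2, so ⟨-x|ψ⟩ = (1) / (√2·5).
P = |1|² / 50 = 1/50.

0.020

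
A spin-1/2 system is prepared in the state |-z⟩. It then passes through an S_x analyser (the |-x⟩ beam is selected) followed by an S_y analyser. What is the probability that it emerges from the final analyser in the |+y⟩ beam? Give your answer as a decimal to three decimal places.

0.250

First analyser (S_x): from |-z⟩, P(|-x⟩) = 1/2.
After stage 1 the state is |-x⟩; P(|+y⟩) = |⟨+y|-x⟩|² = 1/2.
Joint probability = 1/2 × 1/2 = 0.250.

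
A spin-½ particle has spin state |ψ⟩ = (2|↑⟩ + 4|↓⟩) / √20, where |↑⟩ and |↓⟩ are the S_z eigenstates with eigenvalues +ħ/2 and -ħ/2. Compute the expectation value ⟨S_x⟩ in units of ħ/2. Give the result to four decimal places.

⟨σ_x⟩ = 2 Re(a* b)/(|a|²+|b|²) with a = 2, b = 4.
a* b = 8, so ⟨σ_x⟩ = 16/20.
⟨S_x⟩ = (ħ/2)·⟨σ_x⟩.

0.8000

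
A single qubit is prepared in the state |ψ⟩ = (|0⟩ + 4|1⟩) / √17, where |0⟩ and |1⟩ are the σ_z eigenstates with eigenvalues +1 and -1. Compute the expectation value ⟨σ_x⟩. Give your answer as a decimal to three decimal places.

⟨σ_x⟩ = 2 Re(a* b)/(|a|²+|b|²) with a = 1, b = 4.
a* b = 4, so ⟨σ_x⟩ = 8/17.

0.471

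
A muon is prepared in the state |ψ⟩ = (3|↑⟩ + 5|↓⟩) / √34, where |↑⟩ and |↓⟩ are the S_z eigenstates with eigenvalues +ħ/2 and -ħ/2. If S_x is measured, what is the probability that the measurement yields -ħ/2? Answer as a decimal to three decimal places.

|-x⟩ = (|↑⟩ - |↓⟩)/√2, so ⟨-x|ψ⟩ = (-2) / (√2·√34).
P = |-2|² / 68 = 4/68.

0.059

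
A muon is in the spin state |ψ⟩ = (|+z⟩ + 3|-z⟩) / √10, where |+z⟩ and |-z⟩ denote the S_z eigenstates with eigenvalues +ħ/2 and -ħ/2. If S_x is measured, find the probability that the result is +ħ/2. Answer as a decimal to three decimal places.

|+x⟩ = (|+z⟩ + |-z⟩)/√2, so ⟨+x|ψ⟩ = (4) / (√2·√10).
P = |4|² / 20 = 16/20.

0.800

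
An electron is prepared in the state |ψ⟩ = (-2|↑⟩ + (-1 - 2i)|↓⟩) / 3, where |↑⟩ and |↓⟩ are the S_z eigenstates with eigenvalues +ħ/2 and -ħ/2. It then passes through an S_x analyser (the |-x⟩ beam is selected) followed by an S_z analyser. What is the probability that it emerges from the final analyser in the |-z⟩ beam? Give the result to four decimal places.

First analyser (S_x): P(|-x⟩) = |⟨-x|ψ⟩|² = 5/18.
After stage 1 the state is |-x⟩; P(|-z⟩) = |⟨-z|-x⟩|² = 1/2.
Joint probability = 5/18 × 1/2 = 0.1389.

0.1389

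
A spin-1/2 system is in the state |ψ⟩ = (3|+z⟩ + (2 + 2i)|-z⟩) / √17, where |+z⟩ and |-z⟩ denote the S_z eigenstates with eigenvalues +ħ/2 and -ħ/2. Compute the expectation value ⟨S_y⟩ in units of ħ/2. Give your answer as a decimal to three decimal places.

⟨σ_y⟩ = 2 Im(a* b)/(|a|²+|b|²) with a = 3, b = (2 + 2i).
a* b = (6 + 6i), so ⟨σ_y⟩ = 12/17.
⟨S_y⟩ = (ħ/2)·⟨σ_y⟩.

0.706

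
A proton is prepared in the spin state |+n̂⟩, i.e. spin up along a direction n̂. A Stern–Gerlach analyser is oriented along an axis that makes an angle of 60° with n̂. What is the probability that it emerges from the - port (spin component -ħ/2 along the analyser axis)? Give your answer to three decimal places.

0.250

For spin-½, the probability of finding spin-up along an axis at angle θ to the initial spin direction is cos²(θ/2); spin-down is sin²(θ/2).
θ = 60°, so P = sin²(30°) ≈ 0.250.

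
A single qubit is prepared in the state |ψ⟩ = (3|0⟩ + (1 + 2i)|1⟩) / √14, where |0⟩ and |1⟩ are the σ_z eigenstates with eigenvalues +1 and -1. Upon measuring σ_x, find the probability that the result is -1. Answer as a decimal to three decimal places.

|-x⟩ = (|0⟩ - |1⟩)/√2, so ⟨-x|ψ⟩ = (2 - 2i) / (√2·√14).
P = |2 - 2i|² / 28 = 8/28.

0.286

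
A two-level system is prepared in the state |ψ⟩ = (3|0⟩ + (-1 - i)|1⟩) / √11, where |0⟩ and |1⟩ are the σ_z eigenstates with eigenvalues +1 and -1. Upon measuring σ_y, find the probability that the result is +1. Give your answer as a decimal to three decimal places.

|+y⟩ = (|0⟩ + i|1⟩)/√2, so ⟨+y|ψ⟩ = (2 + i) / (√2·√11).
P = |2 + i|² / 22 = 5/22.

0.227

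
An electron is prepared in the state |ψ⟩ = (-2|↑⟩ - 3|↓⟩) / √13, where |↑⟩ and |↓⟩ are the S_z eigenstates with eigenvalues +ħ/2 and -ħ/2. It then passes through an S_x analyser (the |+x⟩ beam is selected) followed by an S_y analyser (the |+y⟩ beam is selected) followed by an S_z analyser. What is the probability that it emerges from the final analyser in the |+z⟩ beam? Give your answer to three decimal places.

First analyser (S_x): P(|+x⟩) = |⟨+x|ψ⟩|² = 25/26.
After stage 1 the state is |+x⟩; P(|+y⟩) = |⟨+y|+x⟩|² = 1/2.
After stage 2 the state is |+y⟩; P(|+z⟩) = |⟨+z|+y⟩|² = 1/2.
Joint probability = 25/26 × 1/2 × 1/2 = 0.240.

0.240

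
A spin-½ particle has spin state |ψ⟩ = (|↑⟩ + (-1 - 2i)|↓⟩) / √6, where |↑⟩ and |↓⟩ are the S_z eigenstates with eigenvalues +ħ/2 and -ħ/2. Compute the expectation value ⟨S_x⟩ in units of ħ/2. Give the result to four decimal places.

-0.3333

⟨σ_x⟩ = 2 Re(a* b)/(|a|²+|b|²) with a = 1, b = (-1 - 2i).
a* b = (-1 - 2i), so ⟨σ_x⟩ = -2/6.
⟨S_x⟩ = (ħ/2)·⟨σ_x⟩.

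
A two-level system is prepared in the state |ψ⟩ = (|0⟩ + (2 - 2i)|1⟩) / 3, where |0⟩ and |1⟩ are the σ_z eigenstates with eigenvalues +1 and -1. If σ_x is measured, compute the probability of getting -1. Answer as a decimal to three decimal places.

|-x⟩ = (|0⟩ - |1⟩)/√2, so ⟨-x|ψ⟩ = (-1 + 2i) / (√2·3).
P = |-1 + 2i|² / 18 = 5/18.

0.278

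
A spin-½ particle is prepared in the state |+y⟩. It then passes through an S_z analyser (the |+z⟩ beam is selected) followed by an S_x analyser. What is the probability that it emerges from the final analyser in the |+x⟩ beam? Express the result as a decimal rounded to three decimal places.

First analyser (S_z): from |+y⟩, P(|+z⟩) = 1/2.
After stage 1 the state is |+z⟩; P(|+x⟩) = |⟨+x|+z⟩|² = 1/2.
Joint probability = 1/2 × 1/2 = 0.250.

0.250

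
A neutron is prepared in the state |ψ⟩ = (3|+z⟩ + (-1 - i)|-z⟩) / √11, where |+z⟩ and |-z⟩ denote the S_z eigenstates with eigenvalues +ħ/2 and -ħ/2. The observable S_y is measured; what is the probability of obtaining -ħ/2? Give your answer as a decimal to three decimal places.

0.773

|-y⟩ = (|+z⟩ - i|-z⟩)/√2, so ⟨-y|ψ⟩ = (4 - i) / (√2·√11).
P = |4 - i|² / 22 = 17/22.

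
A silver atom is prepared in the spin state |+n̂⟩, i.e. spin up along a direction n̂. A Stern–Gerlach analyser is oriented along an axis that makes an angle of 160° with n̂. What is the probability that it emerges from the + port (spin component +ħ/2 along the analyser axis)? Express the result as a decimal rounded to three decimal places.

For spin-½, the probability of finding spin-up along an axis at angle θ to the initial spin direction is cos²(θ/2); spin-down is sin²(θ/2).
θ = 160°, so P = cos²(80°) ≈ 0.030.

0.030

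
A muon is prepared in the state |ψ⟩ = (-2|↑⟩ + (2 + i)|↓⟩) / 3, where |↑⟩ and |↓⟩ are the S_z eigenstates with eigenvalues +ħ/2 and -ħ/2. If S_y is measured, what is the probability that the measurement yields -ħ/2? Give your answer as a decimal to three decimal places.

0.722

|-y⟩ = (|↑⟩ - i|↓⟩)/√2, so ⟨-y|ψ⟩ = (-3 + 2i) / (√2·3).
P = |-3 + 2i|² / 18 = 13/18.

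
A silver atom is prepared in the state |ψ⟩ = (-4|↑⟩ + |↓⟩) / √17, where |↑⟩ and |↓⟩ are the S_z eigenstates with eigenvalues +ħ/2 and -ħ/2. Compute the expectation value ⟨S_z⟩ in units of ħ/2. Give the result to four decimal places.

0.8824

⟨σ_z⟩ = |a|² - |b|² divided by |a|²+|b|², with a, b the |↑⟩, |↓⟩ amplitudes.
= (16 - 1)/17 = 15/17.
⟨S_z⟩ = (ħ/2)·⟨σ_z⟩.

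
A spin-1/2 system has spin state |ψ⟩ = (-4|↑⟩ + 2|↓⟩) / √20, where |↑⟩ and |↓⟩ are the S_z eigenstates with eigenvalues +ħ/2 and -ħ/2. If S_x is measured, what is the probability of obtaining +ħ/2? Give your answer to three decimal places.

0.100

|+x⟩ = (|↑⟩ + |↓⟩)/√2, so ⟨+x|ψ⟩ = (-2) / (√2·√20).
P = |-2|² / 40 = 4/40.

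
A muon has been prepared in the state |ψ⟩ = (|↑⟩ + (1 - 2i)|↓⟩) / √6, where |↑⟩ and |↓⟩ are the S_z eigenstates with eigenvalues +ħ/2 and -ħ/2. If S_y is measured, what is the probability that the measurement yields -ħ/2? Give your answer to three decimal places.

|-y⟩ = (|↑⟩ - i|↓⟩)/√2, so ⟨-y|ψ⟩ = (3 + i) / (√2·√6).
P = |3 + i|² / 12 = 10/12.

0.833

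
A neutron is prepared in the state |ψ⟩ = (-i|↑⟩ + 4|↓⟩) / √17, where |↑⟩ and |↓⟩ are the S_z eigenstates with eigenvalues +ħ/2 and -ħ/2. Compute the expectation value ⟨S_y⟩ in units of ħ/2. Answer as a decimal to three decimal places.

0.471

⟨σ_y⟩ = 2 Im(a* b)/(|a|²+|b|²) with a = -i, b = 4.
a* b = 4i, so ⟨σ_y⟩ = 8/17.
⟨S_y⟩ = (ħ/2)·⟨σ_y⟩.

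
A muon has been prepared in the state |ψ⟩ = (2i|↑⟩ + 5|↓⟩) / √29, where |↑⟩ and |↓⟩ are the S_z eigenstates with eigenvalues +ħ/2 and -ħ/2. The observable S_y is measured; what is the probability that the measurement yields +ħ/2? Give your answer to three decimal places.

0.155

|+y⟩ = (|↑⟩ + i|↓⟩)/√2, so ⟨+y|ψ⟩ = (-3i) / (√2·√29).
P = |-3i|² / 58 = 9/58.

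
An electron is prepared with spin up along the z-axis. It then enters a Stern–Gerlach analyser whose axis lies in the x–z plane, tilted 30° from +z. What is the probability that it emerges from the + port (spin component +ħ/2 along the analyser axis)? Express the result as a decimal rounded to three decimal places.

For spin-½, the probability of finding spin-up along an axis at angle θ to the initial spin direction is cos²(θ/2); spin-down is sin²(θ/2).
θ = 30°, so P = cos²(15°) ≈ 0.933.

0.933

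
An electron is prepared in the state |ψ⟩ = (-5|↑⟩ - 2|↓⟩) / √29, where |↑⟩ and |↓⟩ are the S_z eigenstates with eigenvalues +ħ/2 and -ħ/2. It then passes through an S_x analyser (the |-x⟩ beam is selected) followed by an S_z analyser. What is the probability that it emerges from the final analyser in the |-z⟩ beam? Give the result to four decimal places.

First analyser (S_x): P(|-x⟩) = |⟨-x|ψ⟩|² = 9/58.
After stage 1 the state is |-x⟩; P(|-z⟩) = |⟨-z|-x⟩|² = 1/2.
Joint probability = 9/58 × 1/2 = 0.0776.

0.0776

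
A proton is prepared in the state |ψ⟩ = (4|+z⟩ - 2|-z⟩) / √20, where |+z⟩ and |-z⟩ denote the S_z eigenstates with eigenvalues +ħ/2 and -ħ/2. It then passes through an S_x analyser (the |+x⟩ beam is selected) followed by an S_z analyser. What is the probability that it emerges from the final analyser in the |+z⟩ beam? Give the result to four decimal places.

0.0500

First analyser (S_x): P(|+x⟩) = |⟨+x|ψ⟩|² = 4/40.
After stage 1 the state is |+x⟩; P(|+z⟩) = |⟨+z|+x⟩|² = 1/2.
Joint probability = 4/40 × 1/2 = 0.0500.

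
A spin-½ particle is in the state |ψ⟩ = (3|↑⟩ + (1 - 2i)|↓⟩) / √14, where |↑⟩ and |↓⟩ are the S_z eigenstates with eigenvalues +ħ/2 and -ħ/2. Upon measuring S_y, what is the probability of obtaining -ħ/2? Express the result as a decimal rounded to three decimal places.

|-y⟩ = (|↑⟩ - i|↓⟩)/√2, so ⟨-y|ψ⟩ = (5 + i) / (√2·√14).
P = |5 + i|² / 28 = 26/28.

0.929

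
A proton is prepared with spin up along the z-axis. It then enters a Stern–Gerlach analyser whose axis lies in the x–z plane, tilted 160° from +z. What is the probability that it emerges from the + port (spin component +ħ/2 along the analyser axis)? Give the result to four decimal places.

0.0302

For spin-½, the probability of finding spin-up along an axis at angle θ to the initial spin direction is cos²(θ/2); spin-down is sin²(θ/2).
θ = 160°, so P = cos²(80°) ≈ 0.0302.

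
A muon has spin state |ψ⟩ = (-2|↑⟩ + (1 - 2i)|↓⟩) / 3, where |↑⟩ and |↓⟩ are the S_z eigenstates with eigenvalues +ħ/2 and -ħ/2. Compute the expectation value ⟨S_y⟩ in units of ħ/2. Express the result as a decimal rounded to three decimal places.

⟨σ_y⟩ = 2 Im(a* b)/(|a|²+|b|²) with a = -2, b = (1 - 2i).
a* b = (-2 + 4i), so ⟨σ_y⟩ = 8/9.
⟨S_y⟩ = (ħ/2)·⟨σ_y⟩.

0.889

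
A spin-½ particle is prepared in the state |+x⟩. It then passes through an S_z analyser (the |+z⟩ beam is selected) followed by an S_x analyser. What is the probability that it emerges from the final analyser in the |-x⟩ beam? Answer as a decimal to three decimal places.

First analyser (S_z): from |+x⟩, P(|+z⟩) = 1/2.
After stage 1 the state is |+z⟩; P(|-x⟩) = |⟨-x|+z⟩|² = 1/2.
Joint probability = 1/2 × 1/2 = 0.250.

0.250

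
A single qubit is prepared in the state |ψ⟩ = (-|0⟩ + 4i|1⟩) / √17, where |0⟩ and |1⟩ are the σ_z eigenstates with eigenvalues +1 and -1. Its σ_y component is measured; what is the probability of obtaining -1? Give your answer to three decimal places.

|-y⟩ = (|0⟩ - i|1⟩)/√2, so ⟨-y|ψ⟩ = (-5) / (√2·√17).
P = |-5|² / 34 = 25/34.

0.735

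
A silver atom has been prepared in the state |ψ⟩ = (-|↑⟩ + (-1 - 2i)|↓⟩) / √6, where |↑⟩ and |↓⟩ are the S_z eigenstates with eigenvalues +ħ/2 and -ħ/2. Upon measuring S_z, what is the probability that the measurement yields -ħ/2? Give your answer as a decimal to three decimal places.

0.833

The -ħ/2 outcome corresponds to |↓⟩. Its amplitude in |ψ⟩ is (-1 - 2i)/√6.
P = |-1 - 2i|² / 6 = 5/6.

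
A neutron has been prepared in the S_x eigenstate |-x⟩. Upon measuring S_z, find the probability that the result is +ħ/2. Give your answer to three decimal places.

0.500

In the S_z basis, |-x⟩ = (|↑⟩ - |↓⟩)/√2 and |+z⟩ = |↑⟩.
|⟨+z|-x⟩|² = 1/2.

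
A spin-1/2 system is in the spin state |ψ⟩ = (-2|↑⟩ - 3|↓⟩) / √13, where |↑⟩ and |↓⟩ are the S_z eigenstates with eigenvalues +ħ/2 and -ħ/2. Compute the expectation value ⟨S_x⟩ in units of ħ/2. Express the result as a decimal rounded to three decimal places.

⟨σ_x⟩ = 2 Re(a* b)/(|a|²+|b|²) with a = -2, b = -3.
a* b = 6, so ⟨σ_x⟩ = 12/13.
⟨S_x⟩ = (ħ/2)·⟨σ_x⟩.

0.923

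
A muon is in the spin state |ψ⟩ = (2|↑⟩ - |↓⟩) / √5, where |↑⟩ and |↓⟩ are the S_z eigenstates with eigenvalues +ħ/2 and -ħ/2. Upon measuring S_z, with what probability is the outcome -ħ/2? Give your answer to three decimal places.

The -ħ/2 outcome corresponds to |↓⟩. Its amplitude in |ψ⟩ is -1/√5.
P = |-1|² / 5 = 1/5.

0.200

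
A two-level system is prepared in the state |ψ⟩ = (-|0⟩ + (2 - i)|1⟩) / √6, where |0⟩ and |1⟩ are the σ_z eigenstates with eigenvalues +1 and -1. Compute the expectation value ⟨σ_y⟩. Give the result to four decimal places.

⟨σ_y⟩ = 2 Im(a* b)/(|a|²+|b|²) with a = -1, b = (2 - i).
a* b = (-2 + i), so ⟨σ_y⟩ = 2/6.

0.3333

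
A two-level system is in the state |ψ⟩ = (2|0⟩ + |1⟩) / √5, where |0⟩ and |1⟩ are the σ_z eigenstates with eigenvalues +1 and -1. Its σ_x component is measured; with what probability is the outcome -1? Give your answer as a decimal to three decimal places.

0.100

|-x⟩ = (|0⟩ - |1⟩)/√2, so ⟨-x|ψ⟩ = (1) / (√2·√5).
P = |1|² / 10 = 1/10.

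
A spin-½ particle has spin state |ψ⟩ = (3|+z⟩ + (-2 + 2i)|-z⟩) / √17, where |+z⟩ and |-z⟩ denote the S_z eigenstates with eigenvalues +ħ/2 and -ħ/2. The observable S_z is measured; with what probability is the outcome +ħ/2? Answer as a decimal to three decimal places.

The +ħ/2 outcome corresponds to |+z⟩. Its amplitude in |ψ⟩ is 3/√17.
P = |3|² / 17 = 9/17.

0.529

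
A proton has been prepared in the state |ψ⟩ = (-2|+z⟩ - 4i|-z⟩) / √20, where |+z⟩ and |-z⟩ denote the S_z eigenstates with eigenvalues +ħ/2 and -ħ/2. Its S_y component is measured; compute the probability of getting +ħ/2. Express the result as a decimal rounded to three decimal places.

0.900

|+y⟩ = (|+z⟩ + i|-z⟩)/√2, so ⟨+y|ψ⟩ = (-6) / (√2·√20).
P = |-6|² / 40 = 36/40.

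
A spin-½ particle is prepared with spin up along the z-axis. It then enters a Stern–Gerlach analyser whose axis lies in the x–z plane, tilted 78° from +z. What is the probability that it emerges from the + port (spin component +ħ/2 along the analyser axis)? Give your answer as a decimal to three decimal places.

0.604

For spin-½, the probability of finding spin-up along an axis at angle θ to the initial spin direction is cos²(θ/2); spin-down is sin²(θ/2).
θ = 78°, so P = cos²(39°) ≈ 0.604.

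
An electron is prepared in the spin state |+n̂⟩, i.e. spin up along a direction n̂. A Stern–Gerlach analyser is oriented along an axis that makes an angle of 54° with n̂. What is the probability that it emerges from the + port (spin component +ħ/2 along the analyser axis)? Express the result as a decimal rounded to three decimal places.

For spin-½, the probability of finding spin-up along an axis at angle θ to the initial spin direction is cos²(θ/2); spin-down is sin²(θ/2).
θ = 54°, so P = cos²(27°) ≈ 0.794.

0.794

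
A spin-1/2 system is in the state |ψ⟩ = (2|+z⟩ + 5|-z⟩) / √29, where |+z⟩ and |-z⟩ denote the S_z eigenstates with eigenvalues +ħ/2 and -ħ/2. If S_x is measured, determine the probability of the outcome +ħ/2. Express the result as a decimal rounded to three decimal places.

0.845

|+x⟩ = (|+z⟩ + |-z⟩)/√2, so ⟨+x|ψ⟩ = (7) / (√2·√29).
P = |7|² / 58 = 49/58.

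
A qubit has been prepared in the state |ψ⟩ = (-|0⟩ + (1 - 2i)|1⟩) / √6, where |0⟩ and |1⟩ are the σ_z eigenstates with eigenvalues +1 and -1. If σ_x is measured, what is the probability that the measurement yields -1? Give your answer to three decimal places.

|-x⟩ = (|0⟩ - |1⟩)/√2, so ⟨-x|ψ⟩ = (-2 + 2i) / (√2·√6).
P = |-2 + 2i|² / 12 = 8/12.

0.667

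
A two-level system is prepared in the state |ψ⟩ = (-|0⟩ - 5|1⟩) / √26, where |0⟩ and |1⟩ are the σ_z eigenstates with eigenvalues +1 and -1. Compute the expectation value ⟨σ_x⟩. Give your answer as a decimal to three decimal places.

⟨σ_x⟩ = 2 Re(a* b)/(|a|²+|b|²) with a = -1, b = -5.
a* b = 5, so ⟨σ_x⟩ = 10/26.

0.385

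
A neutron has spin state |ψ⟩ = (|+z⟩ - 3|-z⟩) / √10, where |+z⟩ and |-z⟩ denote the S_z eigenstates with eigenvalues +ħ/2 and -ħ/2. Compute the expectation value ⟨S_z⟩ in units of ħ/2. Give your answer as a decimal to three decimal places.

⟨σ_z⟩ = |a|² - |b|² divided by |a|²+|b|², with a, b the |+z⟩, |-z⟩ amplitudes.
= (1 - 9)/10 = -8/10.
⟨S_z⟩ = (ħ/2)·⟨σ_z⟩.

-0.800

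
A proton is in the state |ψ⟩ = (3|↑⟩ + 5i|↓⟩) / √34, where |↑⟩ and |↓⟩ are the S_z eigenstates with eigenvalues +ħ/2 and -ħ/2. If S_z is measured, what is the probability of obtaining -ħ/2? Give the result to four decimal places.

The -ħ/2 outcome corresponds to |↓⟩. Its amplitude in |ψ⟩ is 5i/√34.
P = |5i|² / 34 = 25/34.

0.7353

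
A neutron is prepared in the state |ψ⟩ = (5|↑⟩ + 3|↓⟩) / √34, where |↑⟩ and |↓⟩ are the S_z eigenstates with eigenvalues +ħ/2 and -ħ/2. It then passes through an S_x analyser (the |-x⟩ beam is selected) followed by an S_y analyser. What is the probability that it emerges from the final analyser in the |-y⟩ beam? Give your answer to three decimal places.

First analyser (S_x): P(|-x⟩) = |⟨-x|ψ⟩|² = 4/68.
After stage 1 the state is |-x⟩; P(|-y⟩) = |⟨-y|-x⟩|² = 1/2.
Joint probability = 4/68 × 1/2 = 0.029.

0.029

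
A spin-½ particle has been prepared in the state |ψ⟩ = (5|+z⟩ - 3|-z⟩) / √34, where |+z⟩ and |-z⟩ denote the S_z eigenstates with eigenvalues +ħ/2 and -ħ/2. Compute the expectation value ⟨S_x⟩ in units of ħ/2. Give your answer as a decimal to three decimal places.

⟨σ_x⟩ = 2 Re(a* b)/(|a|²+|b|²) with a = 5, b = -3.
a* b = -15, so ⟨σ_x⟩ = -30/34.
⟨S_x⟩ = (ħ/2)·⟨σ_x⟩.

-0.882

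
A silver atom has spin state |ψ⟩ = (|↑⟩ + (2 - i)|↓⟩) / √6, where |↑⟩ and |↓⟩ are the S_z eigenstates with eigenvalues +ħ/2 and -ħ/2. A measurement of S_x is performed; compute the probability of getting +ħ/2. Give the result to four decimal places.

0.8333

|+x⟩ = (|↑⟩ + |↓⟩)/√2, so ⟨+x|ψ⟩ = (3 - i) / (√2·√6).
P = |3 - i|² / 12 = 10/12.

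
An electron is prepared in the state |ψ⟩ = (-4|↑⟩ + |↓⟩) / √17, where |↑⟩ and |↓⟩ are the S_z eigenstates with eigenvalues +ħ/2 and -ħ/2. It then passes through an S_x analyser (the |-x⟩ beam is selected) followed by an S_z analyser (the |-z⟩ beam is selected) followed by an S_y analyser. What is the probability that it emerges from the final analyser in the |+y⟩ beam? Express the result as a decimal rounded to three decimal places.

First analyser (S_x): P(|-x⟩) = |⟨-x|ψ⟩|² = 25/34.
After stage 1 the state is |-x⟩; P(|-z⟩) = |⟨-z|-x⟩|² = 1/2.
After stage 2 the state is |-z⟩; P(|+y⟩) = |⟨+y|-z⟩|² = 1/2.
Joint probability = 25/34 × 1/2 × 1/2 = 0.184.

0.184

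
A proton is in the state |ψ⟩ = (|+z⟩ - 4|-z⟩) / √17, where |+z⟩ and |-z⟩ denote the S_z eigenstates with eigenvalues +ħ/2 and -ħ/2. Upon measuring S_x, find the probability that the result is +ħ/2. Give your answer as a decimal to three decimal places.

|+x⟩ = (|+z⟩ + |-z⟩)/√2, so ⟨+x|ψ⟩ = (-3) / (√2·√17).
P = |-3|² / 34 = 9/34.

0.265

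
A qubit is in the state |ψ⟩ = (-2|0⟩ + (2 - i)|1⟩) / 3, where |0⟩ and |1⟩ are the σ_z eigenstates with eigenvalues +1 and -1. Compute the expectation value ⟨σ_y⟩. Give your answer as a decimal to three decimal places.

0.444

⟨σ_y⟩ = 2 Im(a* b)/(|a|²+|b|²) with a = -2, b = (2 - i).
a* b = (-4 + 2i), so ⟨σ_y⟩ = 4/9.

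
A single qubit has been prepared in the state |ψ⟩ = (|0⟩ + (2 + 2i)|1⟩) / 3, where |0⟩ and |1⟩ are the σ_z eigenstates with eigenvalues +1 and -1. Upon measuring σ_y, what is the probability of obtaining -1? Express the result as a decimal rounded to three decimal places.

0.278

|-y⟩ = (|0⟩ - i|1⟩)/√2, so ⟨-y|ψ⟩ = (-1 + 2i) / (√2·3).
P = |-1 + 2i|² / 18 = 5/18.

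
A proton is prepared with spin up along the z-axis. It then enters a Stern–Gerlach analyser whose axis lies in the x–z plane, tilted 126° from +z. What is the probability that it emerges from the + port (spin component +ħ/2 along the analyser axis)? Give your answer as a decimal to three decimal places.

0.206

For spin-½, the probability of finding spin-up along an axis at angle θ to the initial spin direction is cos²(θ/2); spin-down is sin²(θ/2).
θ = 126°, so P = cos²(63°) ≈ 0.206.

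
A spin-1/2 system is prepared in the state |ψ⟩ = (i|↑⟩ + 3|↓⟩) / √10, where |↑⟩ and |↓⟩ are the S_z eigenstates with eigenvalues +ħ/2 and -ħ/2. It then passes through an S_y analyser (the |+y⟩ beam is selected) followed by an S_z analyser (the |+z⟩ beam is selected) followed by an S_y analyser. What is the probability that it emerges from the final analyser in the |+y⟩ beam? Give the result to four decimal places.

First analyser (S_y): P(|+y⟩) = |⟨+y|ψ⟩|² = 4/20.
After stage 1 the state is |+y⟩; P(|+z⟩) = |⟨+z|+y⟩|² = 1/2.
After stage 2 the state is |+z⟩; P(|+y⟩) = |⟨+y|+z⟩|² = 1/2.
Joint probability = 4/20 × 1/2 × 1/2 = 0.0500.

0.0500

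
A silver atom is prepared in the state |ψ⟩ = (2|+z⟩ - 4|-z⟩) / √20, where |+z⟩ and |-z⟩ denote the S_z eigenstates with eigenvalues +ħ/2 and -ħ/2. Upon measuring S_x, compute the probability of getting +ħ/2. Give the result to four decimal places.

|+x⟩ = (|+z⟩ + |-z⟩)/√2, so ⟨+x|ψ⟩ = (-2) / (√2·√20).
P = |-2|² / 40 = 4/40.

0.1000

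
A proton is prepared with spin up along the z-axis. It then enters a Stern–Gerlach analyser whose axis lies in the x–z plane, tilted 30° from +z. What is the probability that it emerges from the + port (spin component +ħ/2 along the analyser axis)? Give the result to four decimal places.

For spin-½, the probability of finding spin-up along an axis at angle θ to the initial spin direction is cos²(θ/2); spin-down is sin²(θ/2).
θ = 30°, so P = cos²(15°) ≈ 0.9330.

0.9330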